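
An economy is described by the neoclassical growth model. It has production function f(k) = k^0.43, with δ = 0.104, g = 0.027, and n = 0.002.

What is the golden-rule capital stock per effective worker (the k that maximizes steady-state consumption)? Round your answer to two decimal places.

k_gold ≈ 7.84

The golden rule sets f'(k) = n + g + δ, i.e. α·k^(α−1) = n + g + δ.
So k^(1−α) = α / (n + g + δ) = 0.43 / 0.133 = 3.2331.
k_gold = 3.2331^(1/0.57) ≈ 7.8355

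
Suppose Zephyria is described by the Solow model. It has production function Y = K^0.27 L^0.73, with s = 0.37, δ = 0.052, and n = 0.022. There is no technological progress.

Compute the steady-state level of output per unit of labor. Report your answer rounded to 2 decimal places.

At the steady state, Δk = 0, so s·k^α = (n + δ)·k.
Rearranging, k^(1−α) = s / (n + δ).
k^0.73 = 0.37 / (0.022 + 0.052) = 0.37 / 0.074 = 5.0000
k* = 5.0000^(1/0.73) ≈ 9.0676
y* = (k*)^α = 9.0676^0.27 ≈ 1.8135

y* ≈ 1.81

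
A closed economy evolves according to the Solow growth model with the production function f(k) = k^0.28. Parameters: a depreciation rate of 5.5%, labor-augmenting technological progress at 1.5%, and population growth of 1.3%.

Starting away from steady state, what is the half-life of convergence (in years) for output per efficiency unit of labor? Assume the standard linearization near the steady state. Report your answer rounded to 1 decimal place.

Near the steady state the convergence rate is λ = (1 − α)(n + g + δ).
λ = (1 − 0.28) × 0.083 = 0.72 × 0.083 = 0.05976
Half-life = ln 2 / λ = 0.6931 / 0.05976 ≈ 11.60 years

about 11.6 years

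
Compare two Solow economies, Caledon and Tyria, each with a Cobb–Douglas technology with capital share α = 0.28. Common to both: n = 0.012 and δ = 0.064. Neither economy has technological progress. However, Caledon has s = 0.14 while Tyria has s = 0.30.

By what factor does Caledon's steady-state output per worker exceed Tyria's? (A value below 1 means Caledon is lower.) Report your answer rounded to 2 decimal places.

y*_C / y*_T ≈ 0.74

Steady-state y* = [s/(n + δ)]^(α/(1−α)), so the ratio is [ (s_C/(n + δ)_C) / (s_T/(n + δ)_T) ]^0.3889.
s_C/(n + δ)_C = 0.14/0.076 = 1.8421; s_T/(n + δ)_T = 0.30/0.076 = 3.9474.
Ratio = (1.8421/3.9474)^0.3889 = 0.4667^0.3889 ≈ 0.7435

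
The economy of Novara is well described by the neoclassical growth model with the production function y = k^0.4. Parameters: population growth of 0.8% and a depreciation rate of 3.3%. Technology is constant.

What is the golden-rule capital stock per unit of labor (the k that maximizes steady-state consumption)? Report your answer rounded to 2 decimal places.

k_gold ≈ 44.54

The golden rule sets f'(k) = n + δ, i.e. α·k^(α−1) = n + δ.
So k^(1−α) = α / (n + δ) = 0.4 / 0.041 = 9.7561.
k_gold = 9.7561^(1/0.6) ≈ 44.5445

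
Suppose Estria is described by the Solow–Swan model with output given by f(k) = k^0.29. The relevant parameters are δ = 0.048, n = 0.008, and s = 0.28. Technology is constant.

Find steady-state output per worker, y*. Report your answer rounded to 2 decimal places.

y* = 1.93

Steady state requires s·f(k) = (n + δ)·k, i.e. s·k^α = (n + δ)·k.
Dividing both sides by k: k^(1−α) = s / (n + δ).
k^0.71 = 0.28 / (0.008 + 0.048) = 0.28 / 0.056 = 5.0000
k* = 5.0000^(1/0.71) ≈ 9.6486
y* = (k*)^α = 9.6486^0.29 ≈ 1.9297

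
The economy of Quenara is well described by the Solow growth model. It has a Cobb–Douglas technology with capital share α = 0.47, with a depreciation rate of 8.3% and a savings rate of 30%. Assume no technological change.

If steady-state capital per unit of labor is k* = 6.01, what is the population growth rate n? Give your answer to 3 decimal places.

n ≈ 0.033

At the steady state, Δk = 0, so s·k^α = (n + δ)·k.
So s / (n + δ) = (k*)^(1−α) = 6.01^0.53 = 2.5870.
Therefore n + δ = s / 2.5870 = 0.30 / 2.5870 = 0.1160, so n = 0.1160 − 0.083 = 0.0330.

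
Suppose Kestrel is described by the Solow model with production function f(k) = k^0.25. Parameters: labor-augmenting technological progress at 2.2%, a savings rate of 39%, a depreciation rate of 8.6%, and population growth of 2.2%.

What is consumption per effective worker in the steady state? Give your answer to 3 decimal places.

Steady state requires s·f(k) = (n + g + δ)·k, i.e. s·k^α = (n + g + δ)·k.
Rearranging, k^(1−α) = s / (n + g + δ).
k^0.75 = 0.39 / (0.022 + 0.022 + 0.086) = 0.39 / 0.130 = 3.0000
k* = 3.0000^(1/0.75) ≈ 4.3267
y* = (k*)^α = 4.3267^0.25 ≈ 1.4422
c* = (1 − s)·y* = (1 − 0.39) × 1.4422 ≈ 0.8797

c* ≈ 0.880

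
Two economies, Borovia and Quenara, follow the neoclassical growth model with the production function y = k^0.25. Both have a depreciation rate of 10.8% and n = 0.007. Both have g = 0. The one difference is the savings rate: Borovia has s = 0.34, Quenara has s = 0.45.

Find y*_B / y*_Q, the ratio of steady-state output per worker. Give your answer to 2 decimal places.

y*_B / y*_Q ≈ 0.91

Steady-state y* = [s/(n + δ)]^(α/(1−α)), so the ratio is [ (s_B/(n + δ)_B) / (s_Q/(n + δ)_Q) ]^0.3333.
s_B/(n + δ)_B = 0.34/0.115 = 2.9565; s_Q/(n + δ)_Q = 0.45/0.115 = 3.9130.
Ratio = (2.9565/3.9130)^0.3333 = 0.7556^0.3333 ≈ 0.9108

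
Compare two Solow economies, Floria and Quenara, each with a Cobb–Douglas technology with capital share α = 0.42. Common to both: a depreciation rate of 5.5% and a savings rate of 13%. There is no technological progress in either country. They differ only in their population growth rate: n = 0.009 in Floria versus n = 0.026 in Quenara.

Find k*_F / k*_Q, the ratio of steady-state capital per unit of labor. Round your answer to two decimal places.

Steady-state k* = [s/(n + δ)]^(1/(1−α)), so the ratio is [ (s_F/(n + δ)_F) / (s_Q/(n + δ)_Q) ]^1.7241.
s_F/(n + δ)_F = 0.13/0.064 = 2.0313; s_Q/(n + δ)_Q = 0.13/0.081 = 1.6049.
Ratio = (2.0313/1.6049)^1.7241 = 1.2657^1.7241 ≈ 1.5012

k*_F / k*_Q ≈ 1.50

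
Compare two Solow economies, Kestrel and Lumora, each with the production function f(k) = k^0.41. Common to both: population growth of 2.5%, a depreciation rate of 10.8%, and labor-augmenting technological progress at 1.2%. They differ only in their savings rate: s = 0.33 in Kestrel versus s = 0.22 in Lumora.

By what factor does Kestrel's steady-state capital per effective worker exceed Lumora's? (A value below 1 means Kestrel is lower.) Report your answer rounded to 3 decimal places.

ratio ≈ 1.988

Steady-state k* = [s/(n + g + δ)]^(1/(1−α)), so the ratio is [ (s_K/(n + g + δ)_K) / (s_L/(n + g + δ)_L) ]^1.6949.
s_K/(n + g + δ)_K = 0.33/0.145 = 2.2759; s_L/(n + g + δ)_L = 0.22/0.145 = 1.5172.
Ratio = (2.2759/1.5172)^1.6949 = 1.5001^1.6949 ≈ 1.9884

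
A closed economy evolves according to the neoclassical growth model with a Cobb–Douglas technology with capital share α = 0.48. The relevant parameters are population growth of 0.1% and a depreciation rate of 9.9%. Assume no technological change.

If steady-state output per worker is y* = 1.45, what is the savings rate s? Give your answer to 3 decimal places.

s ≈ 0.150

In steady state, investment equals break-even investment: s·k^α = (n + δ)·k.
Since y* = [s/(n + δ)]^(α/(1−α)), we have s/(n + δ) = (y*)^((1−α)/α) = 1.45^1.0833 = 1.4956.
Therefore s = 1.4956 × (n + δ) = 1.4956 × 0.100 = 0.1496.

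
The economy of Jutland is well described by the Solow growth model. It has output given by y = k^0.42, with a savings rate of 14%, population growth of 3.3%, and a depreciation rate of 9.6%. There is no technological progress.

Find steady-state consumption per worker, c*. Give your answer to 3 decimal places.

c* = 0.913

In steady state, investment equals break-even investment: s·k^α = (n + δ)·k.
Rearranging, k^(1−α) = s / (n + δ).
k^0.58 = 0.14 / (0.033 + 0.096) = 0.14 / 0.129 = 1.0853
k* = 1.0853^(1/0.58) ≈ 1.1516
y* = (k*)^α = 1.1516^0.42 ≈ 1.0611
c* = (1 − s)·y* = (1 − 0.14) × 1.0611 ≈ 0.9125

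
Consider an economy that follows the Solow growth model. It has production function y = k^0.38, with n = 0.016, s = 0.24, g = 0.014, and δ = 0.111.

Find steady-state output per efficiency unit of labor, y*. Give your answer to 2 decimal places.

y* = 1.39

In steady state, investment equals break-even investment: s·k^α = (n + g + δ)·k.
Rearranging, k^(1−α) = s / (n + g + δ).
k^0.62 = 0.24 / (0.016 + 0.014 + 0.111) = 0.24 / 0.141 = 1.7021
k* = 1.7021^(1/0.62) ≈ 2.3581
y* = (k*)^α = 2.3581^0.38 ≈ 1.3854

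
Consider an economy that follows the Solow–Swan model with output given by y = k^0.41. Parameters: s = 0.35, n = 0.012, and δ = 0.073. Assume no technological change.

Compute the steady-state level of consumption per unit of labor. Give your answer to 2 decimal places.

In steady state, investment equals break-even investment: s·k^α = (n + δ)·k.
Rearranging, k^(1−α) = s / (n + δ).
k^0.59 = 0.35 / (0.012 + 0.073) = 0.35 / 0.085 = 4.1176
k* = 4.1176^(1/0.59) ≈ 11.0096
y* = (k*)^α = 11.0096^0.41 ≈ 2.6738
c* = (1 − s)·y* = (1 − 0.35) × 2.6738 ≈ 1.7380

c* ≈ 1.74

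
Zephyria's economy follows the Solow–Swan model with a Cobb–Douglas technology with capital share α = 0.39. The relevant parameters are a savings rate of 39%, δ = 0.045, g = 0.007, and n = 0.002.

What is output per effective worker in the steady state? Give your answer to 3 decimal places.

At the steady state, Δk = 0, so s·k^α = (n + g + δ)·k.
Dividing both sides by k: k^(1−α) = s / (n + g + δ).
k^0.61 = 0.39 / (0.002 + 0.007 + 0.045) = 0.39 / 0.054 = 7.2222
k* = 7.2222^(1/0.61) ≈ 25.5655
y* = (k*)^α = 25.5655^0.39 ≈ 3.5399

y* = 3.540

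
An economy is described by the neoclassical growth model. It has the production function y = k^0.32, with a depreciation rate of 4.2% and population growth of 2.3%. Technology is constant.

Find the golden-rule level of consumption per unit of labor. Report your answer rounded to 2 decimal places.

c_gold ≈ 1.44

At the golden rule, f'(k) = n + δ, so α·k^(α−1) = n + δ and k_gold = (α/(n + δ))^(1/(1−α)).
k_gold = (0.32/0.065)^(1/0.68) = 4.9231^1.4706 ≈ 10.4233
c_gold = f(k_gold) − (n + δ)·k_gold = 2.1172 − 0.065×10.4233 ≈ 1.4397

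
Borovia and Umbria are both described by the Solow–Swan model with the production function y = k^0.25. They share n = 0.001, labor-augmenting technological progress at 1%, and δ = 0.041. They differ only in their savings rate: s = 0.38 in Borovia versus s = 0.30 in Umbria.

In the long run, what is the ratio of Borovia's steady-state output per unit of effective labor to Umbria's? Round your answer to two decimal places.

Steady-state y* = [s/(n + g + δ)]^(α/(1−α)), so the ratio is [ (s_B/(n + g + δ)_B) / (s_U/(n + g + δ)_U) ]^0.3333.
s_B/(n + g + δ)_B = 0.38/0.052 = 7.3077; s_U/(n + g + δ)_U = 0.30/0.052 = 5.7692.
Ratio = (7.3077/5.7692)^0.3333 = 1.2667^0.3333 ≈ 1.0820

y*_B / y*_U ≈ 1.08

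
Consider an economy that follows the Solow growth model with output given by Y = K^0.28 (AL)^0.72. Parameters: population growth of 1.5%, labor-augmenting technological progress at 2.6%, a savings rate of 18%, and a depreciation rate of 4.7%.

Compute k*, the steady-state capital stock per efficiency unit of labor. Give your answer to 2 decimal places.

k* = 2.70

Steady state requires s·f(k) = (n + g + δ)·k, i.e. s·k^α = (n + g + δ)·k.
Dividing both sides by k: k^(1−α) = s / (n + g + δ).
k^0.72 = 0.18 / (0.015 + 0.026 + 0.047) = 0.18 / 0.088 = 2.0455
k* = 2.0455^(1/0.72) ≈ 2.7019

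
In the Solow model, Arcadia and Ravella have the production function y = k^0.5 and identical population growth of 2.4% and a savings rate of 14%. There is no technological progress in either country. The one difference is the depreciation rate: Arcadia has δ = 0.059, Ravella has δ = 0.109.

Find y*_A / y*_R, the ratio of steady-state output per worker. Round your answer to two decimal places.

Steady-state y* = [s/(n + δ)]^(α/(1−α)), so the ratio is [ (s_A/(n + δ)_A) / (s_R/(n + δ)_R) ]^1.
s_A/(n + δ)_A = 0.14/0.083 = 1.6867; s_R/(n + δ)_R = 0.14/0.133 = 1.0526.
Ratio = (1.6867/1.0526)^1 = 1.6024^1 ≈ 1.6024

y*_A / y*_R ≈ 1.60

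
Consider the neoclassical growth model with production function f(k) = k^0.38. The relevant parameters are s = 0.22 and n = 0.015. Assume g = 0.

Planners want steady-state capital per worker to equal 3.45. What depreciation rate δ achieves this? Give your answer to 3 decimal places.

δ ≈ 0.087

At the steady state, Δk = 0, so s·k^α = (n + δ)·k.
So s / (n + δ) = (k*)^(1−α) = 3.45^0.62 = 2.1550.
Therefore n + δ = s / 2.1550 = 0.22 / 2.1550 = 0.1021, so δ = 0.1021 − 0.015 = 0.0871.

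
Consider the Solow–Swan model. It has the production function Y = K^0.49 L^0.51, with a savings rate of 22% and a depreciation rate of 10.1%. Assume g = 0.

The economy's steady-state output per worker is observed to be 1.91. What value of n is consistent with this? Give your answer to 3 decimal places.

n ≈ 0.011

In steady state, investment equals break-even investment: s·k^α = (n + δ)·k.
Since y* = [s/(n + δ)]^(α/(1−α)), we have s/(n + δ) = (y*)^((1−α)/α) = 1.91^1.0408 = 1.9611.
Therefore n + δ = s / 1.9611 = 0.22 / 1.9611 = 0.1122, so n = 0.1122 − 0.101 = 0.0112.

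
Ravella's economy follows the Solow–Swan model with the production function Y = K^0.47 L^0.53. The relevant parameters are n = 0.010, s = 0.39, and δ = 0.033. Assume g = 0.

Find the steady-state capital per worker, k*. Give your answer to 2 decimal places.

Steady state requires s·f(k) = (n + δ)·k, i.e. s·k^α = (n + δ)·k.
Rearranging, k^(1−α) = s / (n + δ).
k^0.53 = 0.39 / (0.010 + 0.033) = 0.39 / 0.043 = 9.0698
k* = 9.0698^(1/0.53) ≈ 64.0897

k* = 64.09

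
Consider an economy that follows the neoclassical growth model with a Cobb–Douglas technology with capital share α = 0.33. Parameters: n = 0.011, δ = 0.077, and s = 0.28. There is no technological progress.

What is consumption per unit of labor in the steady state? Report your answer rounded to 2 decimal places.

c* = 1.27

In steady state, investment equals break-even investment: s·k^α = (n + δ)·k.
Dividing both sides by k: k^(1−α) = s / (n + δ).
k^0.67 = 0.28 / (0.011 + 0.077) = 0.28 / 0.088 = 3.1818
k* = 3.1818^(1/0.67) ≈ 5.6268
y* = (k*)^α = 5.6268^0.33 ≈ 1.7684
c* = (1 − s)·y* = (1 − 0.28) × 1.7684 ≈ 1.2732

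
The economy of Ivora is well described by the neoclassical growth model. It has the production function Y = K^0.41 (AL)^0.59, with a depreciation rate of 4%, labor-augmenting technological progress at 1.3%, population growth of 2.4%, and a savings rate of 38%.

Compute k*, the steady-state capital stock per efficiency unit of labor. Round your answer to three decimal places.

k* = 14.965

At the steady state, Δk = 0, so s·k^α = (n + g + δ)·k.
Rearranging, k^(1−α) = s / (n + g + δ).
k^0.59 = 0.38 / (0.024 + 0.013 + 0.040) = 0.38 / 0.077 = 4.9351
k* = 4.9351^(1/0.59) ≈ 14.9650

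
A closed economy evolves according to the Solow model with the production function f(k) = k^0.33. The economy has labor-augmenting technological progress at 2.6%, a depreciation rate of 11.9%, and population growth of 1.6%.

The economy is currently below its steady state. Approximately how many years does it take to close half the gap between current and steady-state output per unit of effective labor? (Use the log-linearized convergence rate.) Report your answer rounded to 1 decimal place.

about 6.4 years

Near the steady state the convergence rate is λ = (1 − α)(n + g + δ).
λ = (1 − 0.33) × 0.161 = 0.67 × 0.161 = 0.10787
Half-life = ln 2 / λ = 0.6931 / 0.10787 ≈ 6.43 years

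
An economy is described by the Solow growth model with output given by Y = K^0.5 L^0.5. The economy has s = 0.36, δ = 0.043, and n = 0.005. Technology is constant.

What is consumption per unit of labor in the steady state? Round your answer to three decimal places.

c* ≈ 4.800

At the steady state, Δk = 0, so s·k^α = (n + δ)·k.
Rearranging, k^(1−α) = s / (n + δ).
k^0.5 = 0.36 / (0.005 + 0.043) = 0.36 / 0.048 = 7.5000
k* = 7.5000^(1/0.5) ≈ 56.2500
y* = (k*)^α = 56.2500^0.5 ≈ 7.5000
c* = (1 − s)·y* = (1 − 0.36) × 7.5000 ≈ 4.8000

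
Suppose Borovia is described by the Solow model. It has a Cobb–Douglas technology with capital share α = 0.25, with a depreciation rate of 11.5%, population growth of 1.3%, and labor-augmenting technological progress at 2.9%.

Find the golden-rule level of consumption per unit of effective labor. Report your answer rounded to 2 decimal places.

c_gold ≈ 0.88

At the golden rule, f'(k) = n + g + δ, so α·k^(α−1) = n + g + δ and k_gold = (α/(n + g + δ))^(1/(1−α)).
k_gold = (0.25/0.157)^(1/0.75) = 1.5924^1.3333 ≈ 1.8595
c_gold = f(k_gold) − (n + g + δ)·k_gold = 1.1677 − 0.157×1.8595 ≈ 0.8758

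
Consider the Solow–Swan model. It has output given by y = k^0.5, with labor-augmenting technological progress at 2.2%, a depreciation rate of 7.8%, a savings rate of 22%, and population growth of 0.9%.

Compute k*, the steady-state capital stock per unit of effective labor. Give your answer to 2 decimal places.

k* = 4.07

In steady state, investment equals break-even investment: s·k^α = (n + g + δ)·k.
Dividing both sides by k: k^(1−α) = s / (n + g + δ).
k^0.5 = 0.22 / (0.009 + 0.022 + 0.078) = 0.22 / 0.109 = 2.0183
k* = 2.0183^(1/0.5) ≈ 4.0735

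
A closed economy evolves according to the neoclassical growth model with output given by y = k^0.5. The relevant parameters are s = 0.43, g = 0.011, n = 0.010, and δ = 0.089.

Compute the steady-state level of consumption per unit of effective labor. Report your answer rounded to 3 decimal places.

At the steady state, Δk = 0, so s·k^α = (n + g + δ)·k.
Rearranging, k^(1−α) = s / (n + g + δ).
k^0.5 = 0.43 / (0.010 + 0.011 + 0.089) = 0.43 / 0.110 = 3.9091
k* = 3.9091^(1/0.5) ≈ 15.2811
y* = (k*)^α = 15.2811^0.5 ≈ 3.9091
c* = (1 − s)·y* = (1 − 0.43) × 3.9091 ≈ 2.2282

c* = 2.228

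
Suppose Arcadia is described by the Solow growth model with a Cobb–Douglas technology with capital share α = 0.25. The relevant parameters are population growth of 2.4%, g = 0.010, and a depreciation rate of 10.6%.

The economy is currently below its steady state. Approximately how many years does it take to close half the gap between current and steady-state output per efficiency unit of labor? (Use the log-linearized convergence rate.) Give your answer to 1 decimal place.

t_½ ≈ 6.6 years

Near the steady state the convergence rate is λ = (1 − α)(n + g + δ).
λ = (1 − 0.25) × 0.140 = 0.75 × 0.140 = 0.1050
Half-life = ln 2 / λ = 0.6931 / 0.1050 ≈ 6.60 years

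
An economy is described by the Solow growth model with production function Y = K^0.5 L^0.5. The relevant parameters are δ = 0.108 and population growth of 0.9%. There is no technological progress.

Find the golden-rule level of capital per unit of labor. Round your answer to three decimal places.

k_gold ≈ 18.263

The golden rule sets f'(k) = n + δ, i.e. α·k^(α−1) = n + δ.
So k^(1−α) = α / (n + δ) = 0.5 / 0.117 = 4.2735.
k_gold = 4.2735^(1/0.5) ≈ 18.2628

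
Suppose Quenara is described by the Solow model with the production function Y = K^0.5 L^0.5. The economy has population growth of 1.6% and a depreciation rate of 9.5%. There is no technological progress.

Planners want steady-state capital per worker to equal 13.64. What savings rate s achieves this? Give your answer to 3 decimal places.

s ≈ 0.410

In steady state, investment equals break-even investment: s·k^α = (n + δ)·k.
So s / (n + δ) = (k*)^(1−α) = 13.64^0.5 = 3.6932.
Therefore s = 3.6932 × (n + δ) = 3.6932 × 0.111 = 0.4099.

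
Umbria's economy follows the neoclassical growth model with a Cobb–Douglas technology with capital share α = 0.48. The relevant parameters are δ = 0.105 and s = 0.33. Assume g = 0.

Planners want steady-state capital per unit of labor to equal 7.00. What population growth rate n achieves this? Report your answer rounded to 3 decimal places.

At the steady state, Δk = 0, so s·k^α = (n + δ)·k.
So s / (n + δ) = (k*)^(1−α) = 7.00^0.52 = 2.7507.
Therefore n + δ = s / 2.7507 = 0.33 / 2.7507 = 0.1200, so n = 0.1200 − 0.105 = 0.0150.

n ≈ 0.015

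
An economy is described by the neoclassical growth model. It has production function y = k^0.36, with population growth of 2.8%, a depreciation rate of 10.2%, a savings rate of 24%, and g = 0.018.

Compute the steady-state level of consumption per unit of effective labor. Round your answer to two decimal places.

At the steady state, Δk = 0, so s·k^α = (n + g + δ)·k.
Dividing both sides by k: k^(1−α) = s / (n + g + δ).
k^0.64 = 0.24 / (0.028 + 0.018 + 0.102) = 0.24 / 0.148 = 1.6216
k* = 1.6216^(1/0.64) ≈ 2.1283
y* = (k*)^α = 2.1283^0.36 ≈ 1.3125
c* = (1 − s)·y* = (1 − 0.24) × 1.3125 ≈ 0.9975

c* ≈ 1.00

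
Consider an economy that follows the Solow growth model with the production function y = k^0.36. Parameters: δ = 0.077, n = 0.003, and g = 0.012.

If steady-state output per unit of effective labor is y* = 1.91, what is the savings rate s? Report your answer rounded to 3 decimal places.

Steady state requires s·f(k) = (n + g + δ)·k, i.e. s·k^α = (n + g + δ)·k.
Since y* = [s/(n + g + δ)]^(α/(1−α)), we have s/(n + g + δ) = (y*)^((1−α)/α) = 1.91^1.7778 = 3.1595.
Therefore s = 3.1595 × (n + g + δ) = 3.1595 × 0.092 = 0.2907.

s ≈ 0.291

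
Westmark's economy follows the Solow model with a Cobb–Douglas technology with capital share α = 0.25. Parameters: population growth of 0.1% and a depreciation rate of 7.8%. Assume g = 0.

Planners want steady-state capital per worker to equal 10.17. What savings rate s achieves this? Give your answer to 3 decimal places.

At the steady state, Δk = 0, so s·k^α = (n + δ)·k.
So s / (n + δ) = (k*)^(1−α) = 10.17^0.75 = 5.6950.
Therefore s = 5.6950 × (n + δ) = 5.6950 × 0.079 = 0.4499.

s ≈ 0.450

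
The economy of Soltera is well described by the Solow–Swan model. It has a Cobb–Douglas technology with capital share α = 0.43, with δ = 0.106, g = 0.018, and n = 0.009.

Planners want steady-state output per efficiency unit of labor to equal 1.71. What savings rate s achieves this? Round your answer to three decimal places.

At the steady state, Δk = 0, so s·k^α = (n + g + δ)·k.
Since y* = [s/(n + g + δ)]^(α/(1−α)), we have s/(n + g + δ) = (y*)^((1−α)/α) = 1.71^1.3256 = 2.0364.
Therefore s = 2.0364 × (n + g + δ) = 2.0364 × 0.133 = 0.2708.

s ≈ 0.271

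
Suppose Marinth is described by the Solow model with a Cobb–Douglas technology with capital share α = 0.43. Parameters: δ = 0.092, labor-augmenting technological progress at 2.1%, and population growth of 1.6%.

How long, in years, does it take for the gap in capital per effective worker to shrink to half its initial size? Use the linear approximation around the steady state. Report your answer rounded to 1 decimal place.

Near the steady state the convergence rate is λ = (1 − α)(n + g + δ).
λ = (1 − 0.43) × 0.129 = 0.57 × 0.129 = 0.07353
Half-life = ln 2 / λ = 0.6931 / 0.07353 ≈ 9.43 years

t_½ ≈ 9.4 years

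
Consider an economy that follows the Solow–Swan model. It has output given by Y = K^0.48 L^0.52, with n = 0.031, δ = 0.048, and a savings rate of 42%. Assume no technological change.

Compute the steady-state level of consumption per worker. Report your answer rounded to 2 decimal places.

c* ≈ 2.71

Steady state requires s·f(k) = (n + δ)·k, i.e. s·k^α = (n + δ)·k.
Rearranging, k^(1−α) = s / (n + δ).
k^0.52 = 0.42 / (0.031 + 0.048) = 0.42 / 0.079 = 5.3165
k* = 5.3165^(1/0.52) ≈ 24.8562
y* = (k*)^α = 24.8562^0.48 ≈ 4.6753
c* = (1 − s)·y* = (1 − 0.42) × 4.6753 ≈ 2.7117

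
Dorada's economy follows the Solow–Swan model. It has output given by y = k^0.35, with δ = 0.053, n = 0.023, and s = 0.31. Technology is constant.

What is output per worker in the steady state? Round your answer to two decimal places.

Steady state requires s·f(k) = (n + δ)·k, i.e. s·k^α = (n + δ)·k.
Dividing both sides by k: k^(1−α) = s / (n + δ).
k^0.65 = 0.31 / (0.023 + 0.053) = 0.31 / 0.076 = 4.0789
k* = 4.0789^(1/0.65) ≈ 8.6955
y* = (k*)^α = 8.6955^0.35 ≈ 2.1318

y* ≈ 2.13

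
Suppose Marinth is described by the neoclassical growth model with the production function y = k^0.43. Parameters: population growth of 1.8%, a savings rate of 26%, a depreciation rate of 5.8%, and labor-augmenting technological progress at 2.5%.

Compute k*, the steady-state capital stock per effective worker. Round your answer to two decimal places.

In steady state, investment equals break-even investment: s·k^α = (n + g + δ)·k.
Rearranging, k^(1−α) = s / (n + g + δ).
k^0.57 = 0.26 / (0.018 + 0.025 + 0.058) = 0.26 / 0.101 = 2.5743
k* = 2.5743^(1/0.57) ≈ 5.2536

k* = 5.25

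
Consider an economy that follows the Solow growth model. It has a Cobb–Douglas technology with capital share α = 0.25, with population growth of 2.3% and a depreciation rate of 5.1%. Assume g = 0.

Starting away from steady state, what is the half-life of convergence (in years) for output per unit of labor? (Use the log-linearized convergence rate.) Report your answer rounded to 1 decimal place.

t_½ ≈ 12.5 years

Near the steady state the convergence rate is λ = (1 − α)(n + δ).
λ = (1 − 0.25) × 0.074 = 0.75 × 0.074 = 0.0555
Half-life = ln 2 / λ = 0.6931 / 0.0555 ≈ 12.49 years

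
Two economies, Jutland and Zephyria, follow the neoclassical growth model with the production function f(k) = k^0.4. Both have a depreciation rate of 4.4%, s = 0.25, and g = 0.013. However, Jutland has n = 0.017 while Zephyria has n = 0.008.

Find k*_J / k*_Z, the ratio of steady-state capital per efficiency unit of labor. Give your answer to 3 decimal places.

Steady-state k* = [s/(n + g + δ)]^(1/(1−α)), so the ratio is [ (s_J/(n + g + δ)_J) / (s_Z/(n + g + δ)_Z) ]^1.6667.
s_J/(n + g + δ)_J = 0.25/0.074 = 3.3784; s_Z/(n + g + δ)_Z = 0.25/0.065 = 3.8462.
Ratio = (3.3784/3.8462)^1.6667 = 0.8784^1.6667 ≈ 0.8057

k*_J / k*_Z ≈ 0.806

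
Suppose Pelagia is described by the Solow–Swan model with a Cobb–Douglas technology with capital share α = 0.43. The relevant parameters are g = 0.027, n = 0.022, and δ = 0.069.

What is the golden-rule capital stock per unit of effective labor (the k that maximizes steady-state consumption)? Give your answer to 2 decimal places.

k_gold ≈ 9.67

The golden rule sets f'(k) = n + g + δ, i.e. α·k^(α−1) = n + g + δ.
So k^(1−α) = α / (n + g + δ) = 0.43 / 0.118 = 3.6441.
k_gold = 3.6441^(1/0.57) ≈ 9.6660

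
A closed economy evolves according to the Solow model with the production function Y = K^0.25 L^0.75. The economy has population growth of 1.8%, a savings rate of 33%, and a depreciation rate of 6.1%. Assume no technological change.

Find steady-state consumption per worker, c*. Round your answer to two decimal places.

c* ≈ 1.08

At the steady state, Δk = 0, so s·k^α = (n + δ)·k.
Dividing both sides by k: k^(1−α) = s / (n + δ).
k^0.75 = 0.33 / (0.018 + 0.061) = 0.33 / 0.079 = 4.1772
k* = 4.1772^(1/0.75) ≈ 6.7274
y* = (k*)^α = 6.7274^0.25 ≈ 1.6105
c* = (1 − s)·y* = (1 − 0.33) × 1.6105 ≈ 1.0790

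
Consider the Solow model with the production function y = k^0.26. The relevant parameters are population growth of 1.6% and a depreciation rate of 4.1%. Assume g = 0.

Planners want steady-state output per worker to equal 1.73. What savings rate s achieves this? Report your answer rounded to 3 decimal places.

At the steady state, Δk = 0, so s·k^α = (n + δ)·k.
Since y* = [s/(n + δ)]^(α/(1−α)), we have s/(n + δ) = (y*)^((1−α)/α) = 1.73^2.8462 = 4.7591.
Therefore s = 4.7591 × (n + δ) = 4.7591 × 0.057 = 0.2713.

s ≈ 0.271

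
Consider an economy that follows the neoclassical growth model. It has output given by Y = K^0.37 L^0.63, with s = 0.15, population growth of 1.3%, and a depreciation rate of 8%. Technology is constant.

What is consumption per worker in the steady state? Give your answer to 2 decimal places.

c* = 1.13

Steady state requires s·f(k) = (n + δ)·k, i.e. s·k^α = (n + δ)·k.
Rearranging, k^(1−α) = s / (n + δ).
k^0.63 = 0.15 / (0.013 + 0.080) = 0.15 / 0.093 = 1.6129
k* = 1.6129^(1/0.63) ≈ 2.1357
y* = (k*)^α = 2.1357^0.37 ≈ 1.3241
c* = (1 − s)·y* = (1 − 0.15) × 1.3241 ≈ 1.1255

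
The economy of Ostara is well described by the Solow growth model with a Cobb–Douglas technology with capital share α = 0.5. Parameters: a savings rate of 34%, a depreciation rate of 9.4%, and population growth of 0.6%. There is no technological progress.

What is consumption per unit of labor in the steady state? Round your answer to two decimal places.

Steady state requires s·f(k) = (n + δ)·k, i.e. s·k^α = (n + δ)·k.
Rearranging, k^(1−α) = s / (n + δ).
k^0.5 = 0.34 / (0.006 + 0.094) = 0.34 / 0.100 = 3.4000
k* = 3.4000^(1/0.5) ≈ 11.5600
y* = (k*)^α = 11.5600^0.5 ≈ 3.4000
c* = (1 − s)·y* = (1 − 0.34) × 3.4000 ≈ 2.2440

c* = 2.24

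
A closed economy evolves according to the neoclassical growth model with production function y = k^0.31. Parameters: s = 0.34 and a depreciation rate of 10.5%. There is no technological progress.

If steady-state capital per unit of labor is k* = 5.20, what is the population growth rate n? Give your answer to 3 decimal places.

n ≈ 0.004

In steady state, investment equals break-even investment: s·k^α = (n + δ)·k.
So s / (n + δ) = (k*)^(1−α) = 5.20^0.69 = 3.1192.
Therefore n + δ = s / 3.1192 = 0.34 / 3.1192 = 0.1090, so n = 0.1090 − 0.105 = 0.0040.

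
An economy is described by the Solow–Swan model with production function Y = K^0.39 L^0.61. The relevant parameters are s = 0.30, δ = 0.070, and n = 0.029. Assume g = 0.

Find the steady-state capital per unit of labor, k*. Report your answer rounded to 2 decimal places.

In steady state, investment equals break-even investment: s·k^α = (n + δ)·k.
Dividing both sides by k: k^(1−α) = s / (n + δ).
k^0.61 = 0.30 / (0.029 + 0.070) = 0.30 / 0.099 = 3.0303
k* = 3.0303^(1/0.61) ≈ 6.1563

k* ≈ 6.16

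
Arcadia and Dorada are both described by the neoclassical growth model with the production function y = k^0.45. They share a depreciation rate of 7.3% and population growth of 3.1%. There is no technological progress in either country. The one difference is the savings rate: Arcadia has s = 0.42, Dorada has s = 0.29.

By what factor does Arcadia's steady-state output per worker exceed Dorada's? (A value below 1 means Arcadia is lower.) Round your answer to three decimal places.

y*_A / y*_D ≈ 1.354

Steady-state y* = [s/(n + δ)]^(α/(1−α)), so the ratio is [ (s_A/(n + δ)_A) / (s_D/(n + δ)_D) ]^0.8182.
s_A/(n + δ)_A = 0.42/0.104 = 4.0385; s_D/(n + δ)_D = 0.29/0.104 = 2.7885.
Ratio = (4.0385/2.7885)^0.8182 = 1.4483^0.8182 ≈ 1.3540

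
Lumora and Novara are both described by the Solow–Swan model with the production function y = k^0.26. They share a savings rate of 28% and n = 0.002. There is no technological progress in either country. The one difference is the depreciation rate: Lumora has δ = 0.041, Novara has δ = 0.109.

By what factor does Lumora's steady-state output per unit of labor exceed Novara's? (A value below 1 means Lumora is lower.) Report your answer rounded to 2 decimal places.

ratio ≈ 1.40

Steady-state y* = [s/(n + δ)]^(α/(1−α)), so the ratio is [ (s_L/(n + δ)_L) / (s_N/(n + δ)_N) ]^0.3514.
s_L/(n + δ)_L = 0.28/0.043 = 6.5116; s_N/(n + δ)_N = 0.28/0.111 = 2.5225.
Ratio = (6.5116/2.5225)^0.3514 = 2.5814^0.3514 ≈ 1.3955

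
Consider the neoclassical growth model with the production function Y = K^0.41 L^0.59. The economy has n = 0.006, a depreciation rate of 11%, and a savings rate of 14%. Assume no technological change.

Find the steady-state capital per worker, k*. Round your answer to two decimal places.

At the steady state, Δk = 0, so s·k^α = (n + δ)·k.
Rearranging, k^(1−α) = s / (n + δ).
k^0.59 = 0.14 / (0.006 + 0.110) = 0.14 / 0.116 = 1.2069
k* = 1.2069^(1/0.59) ≈ 1.3754

k* = 1.38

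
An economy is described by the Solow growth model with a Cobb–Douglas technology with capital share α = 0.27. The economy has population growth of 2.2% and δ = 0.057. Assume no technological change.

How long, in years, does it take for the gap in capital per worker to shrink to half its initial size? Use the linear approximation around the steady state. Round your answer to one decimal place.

half-life ≈ 12.0 years

Near the steady state the convergence rate is λ = (1 − α)(n + δ).
λ = (1 − 0.27) × 0.079 = 0.73 × 0.079 = 0.05767
Half-life = ln 2 / λ = 0.6931 / 0.05767 ≈ 12.02 years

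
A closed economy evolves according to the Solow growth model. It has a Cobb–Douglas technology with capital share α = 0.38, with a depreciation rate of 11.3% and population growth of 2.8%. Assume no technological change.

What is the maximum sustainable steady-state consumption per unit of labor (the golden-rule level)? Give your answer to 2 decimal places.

c_gold ≈ 1.14

At the golden rule, f'(k) = n + δ, so α·k^(α−1) = n + δ and k_gold = (α/(n + δ))^(1/(1−α)).
k_gold = (0.38/0.141)^(1/0.62) = 2.6950^1.6129 ≈ 4.9482
c_gold = f(k_gold) − (n + δ)·k_gold = 1.8361 − 0.141×4.9482 ≈ 1.1384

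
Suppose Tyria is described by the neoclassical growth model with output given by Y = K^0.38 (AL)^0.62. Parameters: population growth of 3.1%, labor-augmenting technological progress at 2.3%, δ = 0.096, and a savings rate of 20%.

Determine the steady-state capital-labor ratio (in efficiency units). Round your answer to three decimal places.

k* = 1.590

In steady state, investment equals break-even investment: s·k^α = (n + g + δ)·k.
Dividing both sides by k: k^(1−α) = s / (n + g + δ).
k^0.62 = 0.20 / (0.031 + 0.023 + 0.096) = 0.20 / 0.150 = 1.3333
k* = 1.3333^(1/0.62) ≈ 1.5904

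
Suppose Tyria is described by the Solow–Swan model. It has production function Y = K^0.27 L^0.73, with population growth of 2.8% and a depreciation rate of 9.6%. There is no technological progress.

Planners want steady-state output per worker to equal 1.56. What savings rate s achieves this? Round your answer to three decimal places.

Steady state requires s·f(k) = (n + δ)·k, i.e. s·k^α = (n + δ)·k.
Since y* = [s/(n + δ)]^(α/(1−α)), we have s/(n + δ) = (y*)^((1−α)/α) = 1.56^2.7037 = 3.3278.
Therefore s = 3.3278 × (n + δ) = 3.3278 × 0.124 = 0.4126.

s ≈ 0.413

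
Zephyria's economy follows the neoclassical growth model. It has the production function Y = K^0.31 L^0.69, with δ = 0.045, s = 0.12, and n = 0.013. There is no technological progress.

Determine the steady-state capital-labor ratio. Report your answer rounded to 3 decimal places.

k* ≈ 2.868

In steady state, investment equals break-even investment: s·k^α = (n + δ)·k.
Rearranging, k^(1−α) = s / (n + δ).
k^0.69 = 0.12 / (0.013 + 0.045) = 0.12 / 0.058 = 2.0690
k* = 2.0690^(1/0.69) ≈ 2.8683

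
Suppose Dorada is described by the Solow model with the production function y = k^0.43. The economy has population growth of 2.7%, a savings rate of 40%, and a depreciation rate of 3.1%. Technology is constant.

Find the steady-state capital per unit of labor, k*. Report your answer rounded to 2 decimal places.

At the steady state, Δk = 0, so s·k^α = (n + δ)·k.
Dividing both sides by k: k^(1−α) = s / (n + δ).
k^0.57 = 0.40 / (0.027 + 0.031) = 0.40 / 0.058 = 6.8966
k* = 6.8966^(1/0.57) ≈ 29.5999

k* ≈ 29.60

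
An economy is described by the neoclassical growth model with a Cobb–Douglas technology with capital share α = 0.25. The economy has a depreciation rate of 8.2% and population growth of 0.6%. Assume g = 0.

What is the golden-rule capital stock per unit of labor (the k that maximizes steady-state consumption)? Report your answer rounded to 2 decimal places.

k_gold ≈ 4.02

The golden rule sets f'(k) = n + δ, i.e. α·k^(α−1) = n + δ.
So k^(1−α) = α / (n + δ) = 0.25 / 0.088 = 2.8409.
k_gold = 2.8409^(1/0.75) ≈ 4.0235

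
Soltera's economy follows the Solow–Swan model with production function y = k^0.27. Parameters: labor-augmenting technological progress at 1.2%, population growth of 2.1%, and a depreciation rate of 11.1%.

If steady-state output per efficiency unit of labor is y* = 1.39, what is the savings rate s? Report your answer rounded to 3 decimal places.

In steady state, investment equals break-even investment: s·k^α = (n + g + δ)·k.
Since y* = [s/(n + g + δ)]^(α/(1−α)), we have s/(n + g + δ) = (y*)^((1−α)/α) = 1.39^2.7037 = 2.4360.
Therefore s = 2.4360 × (n + g + δ) = 2.4360 × 0.144 = 0.3508.

s ≈ 0.351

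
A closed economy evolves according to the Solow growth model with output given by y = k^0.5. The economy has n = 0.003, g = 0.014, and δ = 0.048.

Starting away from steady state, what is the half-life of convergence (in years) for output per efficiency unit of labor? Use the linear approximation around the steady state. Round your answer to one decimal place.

t_½ ≈ 21.3 years

Near the steady state the convergence rate is λ = (1 − α)(n + g + δ).
λ = (1 − 0.5) × 0.065 = 0.5 × 0.065 = 0.0325
Half-life = ln 2 / λ = 0.6931 / 0.0325 ≈ 21.33 years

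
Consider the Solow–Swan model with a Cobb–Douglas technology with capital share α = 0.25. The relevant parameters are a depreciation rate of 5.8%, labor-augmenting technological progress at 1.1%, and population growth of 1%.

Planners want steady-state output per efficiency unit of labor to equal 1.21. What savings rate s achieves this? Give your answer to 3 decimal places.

In steady state, investment equals break-even investment: s·k^α = (n + g + δ)·k.
Since y* = [s/(n + g + δ)]^(α/(1−α)), we have s/(n + g + δ) = (y*)^((1−α)/α) = 1.21^3 = 1.7716.
Therefore s = 1.7716 × (n + g + δ) = 1.7716 × 0.079 = 0.1400.

s ≈ 0.140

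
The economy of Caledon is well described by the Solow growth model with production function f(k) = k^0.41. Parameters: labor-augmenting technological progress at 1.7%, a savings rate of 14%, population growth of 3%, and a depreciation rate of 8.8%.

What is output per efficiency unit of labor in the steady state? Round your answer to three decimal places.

Steady state requires s·f(k) = (n + g + δ)·k, i.e. s·k^α = (n + g + δ)·k.
Dividing both sides by k: k^(1−α) = s / (n + g + δ).
k^0.59 = 0.14 / (0.030 + 0.017 + 0.088) = 0.14 / 0.135 = 1.0370
k* = 1.0370^(1/0.59) ≈ 1.0635
y* = (k*)^α = 1.0635^0.41 ≈ 1.0256

y* ≈ 1.026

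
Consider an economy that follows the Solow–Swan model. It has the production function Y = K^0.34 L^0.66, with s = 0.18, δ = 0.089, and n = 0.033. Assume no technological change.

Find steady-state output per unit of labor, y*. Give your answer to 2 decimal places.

In steady state, investment equals break-even investment: s·k^α = (n + δ)·k.
Rearranging, k^(1−α) = s / (n + δ).
k^0.66 = 0.18 / (0.033 + 0.089) = 0.18 / 0.122 = 1.4754
k* = 1.4754^(1/0.66) ≈ 1.8027
y* = (k*)^α = 1.8027^0.34 ≈ 1.2218

y* = 1.22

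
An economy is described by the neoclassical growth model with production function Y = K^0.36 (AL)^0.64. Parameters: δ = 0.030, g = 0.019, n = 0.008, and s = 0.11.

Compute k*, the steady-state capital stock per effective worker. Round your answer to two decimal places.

At the steady state, Δk = 0, so s·k^α = (n + g + δ)·k.
Dividing both sides by k: k^(1−α) = s / (n + g + δ).
k^0.64 = 0.11 / (0.008 + 0.019 + 0.030) = 0.11 / 0.057 = 1.9298
k* = 1.9298^(1/0.64) ≈ 2.7933

k* = 2.79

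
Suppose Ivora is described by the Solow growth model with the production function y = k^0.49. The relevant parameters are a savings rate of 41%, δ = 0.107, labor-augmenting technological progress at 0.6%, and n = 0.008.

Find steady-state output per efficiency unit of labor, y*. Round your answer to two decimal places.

y* = 3.23

In steady state, investment equals break-even investment: s·k^α = (n + g + δ)·k.
Rearranging, k^(1−α) = s / (n + g + δ).
k^0.51 = 0.41 / (0.008 + 0.006 + 0.107) = 0.41 / 0.121 = 3.3884
k* = 3.3884^(1/0.51) ≈ 10.9447
y* = (k*)^α = 10.9447^0.49 ≈ 3.2301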